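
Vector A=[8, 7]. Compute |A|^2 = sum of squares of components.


|A|^2 = sum of squared components
A[0]^2 = 8^2 = 64
A[1]^2 = 7^2 = 49
Sum = 64 + 49 = 113

113


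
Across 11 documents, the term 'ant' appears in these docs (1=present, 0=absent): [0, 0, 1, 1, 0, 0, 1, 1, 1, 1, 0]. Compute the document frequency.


Checking each document for 'ant':
Doc 1: absent
Doc 2: absent
Doc 3: present
Doc 4: present
Doc 5: absent
Doc 6: absent
Doc 7: present
Doc 8: present
Doc 9: present
Doc 10: present
Doc 11: absent
df = sum of presences = 0 + 0 + 1 + 1 + 0 + 0 + 1 + 1 + 1 + 1 + 0 = 6

6


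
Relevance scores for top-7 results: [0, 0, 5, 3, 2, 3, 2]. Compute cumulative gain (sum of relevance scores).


Cumulative Gain = sum of relevance scores
Position 1: rel=0, running sum=0
Position 2: rel=0, running sum=0
Position 3: rel=5, running sum=5
Position 4: rel=3, running sum=8
Position 5: rel=2, running sum=10
Position 6: rel=3, running sum=13
Position 7: rel=2, running sum=15
CG = 15

15


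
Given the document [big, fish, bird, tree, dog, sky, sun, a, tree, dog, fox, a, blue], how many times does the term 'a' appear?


Document has 13 words
Scanning for 'a':
Found at positions: [7, 11]
Count = 2

2


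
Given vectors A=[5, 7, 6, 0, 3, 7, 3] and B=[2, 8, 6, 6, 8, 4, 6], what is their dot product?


Dot product = sum of element-wise products
A[0]*B[0] = 5*2 = 10
A[1]*B[1] = 7*8 = 56
A[2]*B[2] = 6*6 = 36
A[3]*B[3] = 0*6 = 0
A[4]*B[4] = 3*8 = 24
A[5]*B[5] = 7*4 = 28
A[6]*B[6] = 3*6 = 18
Sum = 10 + 56 + 36 + 0 + 24 + 28 + 18 = 172

172


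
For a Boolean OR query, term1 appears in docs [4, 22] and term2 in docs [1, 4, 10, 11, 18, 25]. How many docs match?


Boolean OR: find union of posting lists
term1 docs: [4, 22]
term2 docs: [1, 4, 10, 11, 18, 25]
Union: [1, 4, 10, 11, 18, 22, 25]
|union| = 7

7


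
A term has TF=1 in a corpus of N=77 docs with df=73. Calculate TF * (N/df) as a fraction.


TF * (N/df)
= 1 * (77/73)
= 1 * 77/73
= 77/73

77/73


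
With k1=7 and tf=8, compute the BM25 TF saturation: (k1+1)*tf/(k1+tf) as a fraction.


BM25 TF component = (k1+1)*tf / (k1+tf)
k1 = 7, tf = 8
Numerator = (7+1)*8 = 64
Denominator = 7 + 8 = 15
= 64/15 = 64/15

64/15


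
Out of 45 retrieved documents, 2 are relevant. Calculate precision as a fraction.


Precision = relevant_retrieved / total_retrieved
= 2 / 45
= 2 / (2 + 43)
= 2/45

2/45


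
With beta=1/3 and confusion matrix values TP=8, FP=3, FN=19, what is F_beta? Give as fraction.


P = TP/(TP+FP) = 8/11 = 8/11
R = TP/(TP+FN) = 8/27 = 8/27
beta^2 = 1/3^2 = 1/9
(1 + beta^2) = 10/9
Numerator = (1+beta^2)*P*R = 640/2673
Denominator = beta^2*P + R = 8/99 + 8/27 = 112/297
F_beta = 40/63

40/63


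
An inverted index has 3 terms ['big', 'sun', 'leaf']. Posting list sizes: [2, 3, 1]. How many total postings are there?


Summing posting list sizes:
'big': 2 postings
'sun': 3 postings
'leaf': 1 postings
Total = 2 + 3 + 1 = 6

6


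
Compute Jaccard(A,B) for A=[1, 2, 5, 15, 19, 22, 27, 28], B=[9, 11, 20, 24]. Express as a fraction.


A intersect B = []
|A intersect B| = 0
A union B = [1, 2, 5, 9, 11, 15, 19, 20, 22, 24, 27, 28]
|A union B| = 12
Jaccard = 0/12 = 0

0


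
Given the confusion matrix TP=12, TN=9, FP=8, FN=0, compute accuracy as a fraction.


Accuracy = (TP + TN) / (TP + TN + FP + FN)
TP + TN = 12 + 9 = 21
Total = 12 + 9 + 8 + 0 = 29
Accuracy = 21 / 29 = 21/29

21/29


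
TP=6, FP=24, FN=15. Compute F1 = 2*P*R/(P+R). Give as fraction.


F1 = 2 * P * R / (P + R)
P = TP/(TP+FP) = 6/30 = 1/5
R = TP/(TP+FN) = 6/21 = 2/7
2 * P * R = 2 * 1/5 * 2/7 = 4/35
P + R = 1/5 + 2/7 = 17/35
F1 = 4/35 / 17/35 = 4/17

4/17


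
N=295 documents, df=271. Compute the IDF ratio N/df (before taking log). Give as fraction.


IDF ratio = N / df
= 295 / 271
= 295/271

295/271


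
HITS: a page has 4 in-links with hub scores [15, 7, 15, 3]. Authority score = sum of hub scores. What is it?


Authority = sum of hub scores of in-linkers
In-link 1: hub score = 15
In-link 2: hub score = 7
In-link 3: hub score = 15
In-link 4: hub score = 3
Authority = 15 + 7 + 15 + 3 = 40

40


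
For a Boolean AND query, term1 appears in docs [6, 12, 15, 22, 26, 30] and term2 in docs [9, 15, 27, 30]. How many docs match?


Boolean AND: find intersection of posting lists
term1 docs: [6, 12, 15, 22, 26, 30]
term2 docs: [9, 15, 27, 30]
Intersection: [15, 30]
|intersection| = 2

2


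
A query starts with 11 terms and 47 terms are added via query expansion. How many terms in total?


Original terms: 11
Expansion terms: 47
Total = 11 + 47 = 58

58


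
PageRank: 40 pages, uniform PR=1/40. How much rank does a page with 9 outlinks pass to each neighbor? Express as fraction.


Initial PR = 1/40 = 1/40
Outlinks = 9
Contribution per link = PR / outlinks
= 1/40 / 9
= 1/360

1/360


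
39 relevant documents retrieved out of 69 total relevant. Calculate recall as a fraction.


Recall = retrieved_relevant / total_relevant
= 39 / 69
= 39 / (39 + 30)
= 13/23

13/23


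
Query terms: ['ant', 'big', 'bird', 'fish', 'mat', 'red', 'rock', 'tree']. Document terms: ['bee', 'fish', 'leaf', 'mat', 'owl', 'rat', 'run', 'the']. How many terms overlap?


Query terms: ['ant', 'big', 'bird', 'fish', 'mat', 'red', 'rock', 'tree']
Document terms: ['bee', 'fish', 'leaf', 'mat', 'owl', 'rat', 'run', 'the']
Common terms: ['fish', 'mat']
Overlap count = 2

2


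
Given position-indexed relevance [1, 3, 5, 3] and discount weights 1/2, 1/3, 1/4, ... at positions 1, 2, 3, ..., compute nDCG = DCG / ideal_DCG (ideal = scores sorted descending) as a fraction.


Position discount weights w_i = 1/(i+1) for i=1..4:
Weights = [1/2, 1/3, 1/4, 1/5]
Actual relevance: [1, 3, 5, 3]
DCG = 1/2 + 3/3 + 5/4 + 3/5 = 67/20
Ideal relevance (sorted desc): [5, 3, 3, 1]
Ideal DCG = 5/2 + 3/3 + 3/4 + 1/5 = 89/20
nDCG = DCG / ideal_DCG = 67/20 / 89/20 = 67/89

67/89


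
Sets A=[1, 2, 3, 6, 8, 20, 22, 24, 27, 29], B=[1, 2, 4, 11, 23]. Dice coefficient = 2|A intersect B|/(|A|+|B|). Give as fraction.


A intersect B = [1, 2]
|A intersect B| = 2
|A| = 10, |B| = 5
Dice = 2*2 / (10+5)
= 4 / 15 = 4/15

4/15


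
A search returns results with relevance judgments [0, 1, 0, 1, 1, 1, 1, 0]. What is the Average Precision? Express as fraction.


Computing P@k for each relevant position:
Position 1: not relevant
Position 2: relevant, P@2 = 1/2 = 1/2
Position 3: not relevant
Position 4: relevant, P@4 = 2/4 = 1/2
Position 5: relevant, P@5 = 3/5 = 3/5
Position 6: relevant, P@6 = 4/6 = 2/3
Position 7: relevant, P@7 = 5/7 = 5/7
Position 8: not relevant
Sum of P@k = 1/2 + 1/2 + 3/5 + 2/3 + 5/7 = 313/105
AP = 313/105 / 5 = 313/525

313/525


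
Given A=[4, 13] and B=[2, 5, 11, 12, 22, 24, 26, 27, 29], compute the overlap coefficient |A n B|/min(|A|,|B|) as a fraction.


A intersect B = []
|A intersect B| = 0
min(|A|, |B|) = min(2, 9) = 2
Overlap = 0 / 2 = 0

0


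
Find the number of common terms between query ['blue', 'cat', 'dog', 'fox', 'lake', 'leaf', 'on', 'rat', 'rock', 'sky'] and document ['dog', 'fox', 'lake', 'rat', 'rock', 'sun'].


Query terms: ['blue', 'cat', 'dog', 'fox', 'lake', 'leaf', 'on', 'rat', 'rock', 'sky']
Document terms: ['dog', 'fox', 'lake', 'rat', 'rock', 'sun']
Common terms: ['dog', 'fox', 'lake', 'rat', 'rock']
Overlap count = 5

5


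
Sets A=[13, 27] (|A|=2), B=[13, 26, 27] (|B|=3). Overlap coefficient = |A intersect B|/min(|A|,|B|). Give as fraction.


A intersect B = [13, 27]
|A intersect B| = 2
min(|A|, |B|) = min(2, 3) = 2
Overlap = 2 / 2 = 1

1


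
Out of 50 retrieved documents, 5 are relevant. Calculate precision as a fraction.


Precision = relevant_retrieved / total_retrieved
= 5 / 50
= 5 / (5 + 45)
= 1/10

1/10


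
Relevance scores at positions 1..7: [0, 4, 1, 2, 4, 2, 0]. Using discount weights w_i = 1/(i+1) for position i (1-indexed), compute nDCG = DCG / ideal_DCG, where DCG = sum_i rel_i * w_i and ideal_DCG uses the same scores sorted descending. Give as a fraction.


Position discount weights w_i = 1/(i+1) for i=1..7:
Weights = [1/2, 1/3, 1/4, 1/5, 1/6, 1/7, 1/8]
Actual relevance: [0, 4, 1, 2, 4, 2, 0]
DCG = 0/2 + 4/3 + 1/4 + 2/5 + 4/6 + 2/7 + 0/8 = 411/140
Ideal relevance (sorted desc): [4, 4, 2, 2, 1, 0, 0]
Ideal DCG = 4/2 + 4/3 + 2/4 + 2/5 + 1/6 + 0/7 + 0/8 = 22/5
nDCG = DCG / ideal_DCG = 411/140 / 22/5 = 411/616

411/616


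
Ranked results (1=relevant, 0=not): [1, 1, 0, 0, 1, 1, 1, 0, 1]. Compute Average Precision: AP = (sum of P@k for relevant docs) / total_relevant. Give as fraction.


Computing P@k for each relevant position:
Position 1: relevant, P@1 = 1/1 = 1
Position 2: relevant, P@2 = 2/2 = 1
Position 3: not relevant
Position 4: not relevant
Position 5: relevant, P@5 = 3/5 = 3/5
Position 6: relevant, P@6 = 4/6 = 2/3
Position 7: relevant, P@7 = 5/7 = 5/7
Position 8: not relevant
Position 9: relevant, P@9 = 6/9 = 2/3
Sum of P@k = 1 + 1 + 3/5 + 2/3 + 5/7 + 2/3 = 488/105
AP = 488/105 / 6 = 244/315

244/315


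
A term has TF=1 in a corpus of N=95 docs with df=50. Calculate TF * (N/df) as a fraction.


TF * (N/df)
= 1 * (95/50)
= 1 * 19/10
= 19/10

19/10


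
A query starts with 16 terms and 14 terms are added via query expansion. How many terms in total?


Original terms: 16
Expansion terms: 14
Total = 16 + 14 = 30

30


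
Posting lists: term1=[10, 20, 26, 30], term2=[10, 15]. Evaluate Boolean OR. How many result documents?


Boolean OR: find union of posting lists
term1 docs: [10, 20, 26, 30]
term2 docs: [10, 15]
Union: [10, 15, 20, 26, 30]
|union| = 5

5


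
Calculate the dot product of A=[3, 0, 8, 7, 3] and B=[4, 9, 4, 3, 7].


Dot product = sum of element-wise products
A[0]*B[0] = 3*4 = 12
A[1]*B[1] = 0*9 = 0
A[2]*B[2] = 8*4 = 32
A[3]*B[3] = 7*3 = 21
A[4]*B[4] = 3*7 = 21
Sum = 12 + 0 + 32 + 21 + 21 = 86

86


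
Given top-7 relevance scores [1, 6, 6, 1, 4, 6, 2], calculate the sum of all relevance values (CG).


Cumulative Gain = sum of relevance scores
Position 1: rel=1, running sum=1
Position 2: rel=6, running sum=7
Position 3: rel=6, running sum=13
Position 4: rel=1, running sum=14
Position 5: rel=4, running sum=18
Position 6: rel=6, running sum=24
Position 7: rel=2, running sum=26
CG = 26

26


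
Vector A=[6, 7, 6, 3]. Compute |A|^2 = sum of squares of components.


|A|^2 = sum of squared components
A[0]^2 = 6^2 = 36
A[1]^2 = 7^2 = 49
A[2]^2 = 6^2 = 36
A[3]^2 = 3^2 = 9
Sum = 36 + 49 + 36 + 9 = 130

130


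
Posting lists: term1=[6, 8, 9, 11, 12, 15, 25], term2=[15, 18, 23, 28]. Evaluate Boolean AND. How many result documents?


Boolean AND: find intersection of posting lists
term1 docs: [6, 8, 9, 11, 12, 15, 25]
term2 docs: [15, 18, 23, 28]
Intersection: [15]
|intersection| = 1

1


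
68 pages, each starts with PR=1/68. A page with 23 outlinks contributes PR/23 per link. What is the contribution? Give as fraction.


Initial PR = 1/68 = 1/68
Outlinks = 23
Contribution per link = PR / outlinks
= 1/68 / 23
= 1/1564

1/1564


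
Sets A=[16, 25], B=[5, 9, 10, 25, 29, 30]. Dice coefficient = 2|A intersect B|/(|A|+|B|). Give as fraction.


A intersect B = [25]
|A intersect B| = 1
|A| = 2, |B| = 6
Dice = 2*1 / (2+6)
= 2 / 8 = 1/4

1/4


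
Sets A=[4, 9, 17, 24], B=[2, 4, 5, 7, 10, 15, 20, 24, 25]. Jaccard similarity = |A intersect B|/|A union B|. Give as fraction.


A intersect B = [4, 24]
|A intersect B| = 2
A union B = [2, 4, 5, 7, 9, 10, 15, 17, 20, 24, 25]
|A union B| = 11
Jaccard = 2/11 = 2/11

2/11


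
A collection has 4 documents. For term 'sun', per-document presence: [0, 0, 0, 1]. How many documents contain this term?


Checking each document for 'sun':
Doc 1: absent
Doc 2: absent
Doc 3: absent
Doc 4: present
df = sum of presences = 0 + 0 + 0 + 1 = 1

1


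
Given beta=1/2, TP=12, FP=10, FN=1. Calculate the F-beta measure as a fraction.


P = TP/(TP+FP) = 12/22 = 6/11
R = TP/(TP+FN) = 12/13 = 12/13
beta^2 = 1/2^2 = 1/4
(1 + beta^2) = 5/4
Numerator = (1+beta^2)*P*R = 90/143
Denominator = beta^2*P + R = 3/22 + 12/13 = 303/286
F_beta = 60/101

60/101


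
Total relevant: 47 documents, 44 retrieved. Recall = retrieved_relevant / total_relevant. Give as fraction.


Recall = retrieved_relevant / total_relevant
= 44 / 47
= 44 / (44 + 3)
= 44/47

44/47


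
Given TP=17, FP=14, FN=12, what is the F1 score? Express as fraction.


F1 = 2 * P * R / (P + R)
P = TP/(TP+FP) = 17/31 = 17/31
R = TP/(TP+FN) = 17/29 = 17/29
2 * P * R = 2 * 17/31 * 17/29 = 578/899
P + R = 17/31 + 17/29 = 1020/899
F1 = 578/899 / 1020/899 = 17/30

17/30


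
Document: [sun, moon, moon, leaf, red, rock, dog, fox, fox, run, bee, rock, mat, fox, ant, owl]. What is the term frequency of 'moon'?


Document has 16 words
Scanning for 'moon':
Found at positions: [1, 2]
Count = 2

2


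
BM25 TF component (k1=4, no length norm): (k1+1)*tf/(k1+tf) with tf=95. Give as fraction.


BM25 TF component = (k1+1)*tf / (k1+tf)
k1 = 4, tf = 95
Numerator = (4+1)*95 = 475
Denominator = 4 + 95 = 99
= 475/99 = 475/99

475/99


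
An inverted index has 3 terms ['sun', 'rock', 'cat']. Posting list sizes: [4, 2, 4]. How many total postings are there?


Summing posting list sizes:
'sun': 4 postings
'rock': 2 postings
'cat': 4 postings
Total = 4 + 2 + 4 = 10

10


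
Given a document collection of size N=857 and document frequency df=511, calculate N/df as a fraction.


IDF ratio = N / df
= 857 / 511
= 857/511

857/511


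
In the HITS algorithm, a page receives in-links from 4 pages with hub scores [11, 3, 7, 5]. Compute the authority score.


Authority = sum of hub scores of in-linkers
In-link 1: hub score = 11
In-link 2: hub score = 3
In-link 3: hub score = 7
In-link 4: hub score = 5
Authority = 11 + 3 + 7 + 5 = 26

26


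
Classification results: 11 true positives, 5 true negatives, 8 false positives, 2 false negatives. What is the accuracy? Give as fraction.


Accuracy = (TP + TN) / (TP + TN + FP + FN)
TP + TN = 11 + 5 = 16
Total = 11 + 5 + 8 + 2 = 26
Accuracy = 16 / 26 = 8/13

8/13


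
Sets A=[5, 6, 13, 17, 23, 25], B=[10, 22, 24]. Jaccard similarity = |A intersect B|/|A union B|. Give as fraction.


A intersect B = []
|A intersect B| = 0
A union B = [5, 6, 10, 13, 17, 22, 23, 24, 25]
|A union B| = 9
Jaccard = 0/9 = 0

0


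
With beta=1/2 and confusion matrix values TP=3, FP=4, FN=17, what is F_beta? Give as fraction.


P = TP/(TP+FP) = 3/7 = 3/7
R = TP/(TP+FN) = 3/20 = 3/20
beta^2 = 1/2^2 = 1/4
(1 + beta^2) = 5/4
Numerator = (1+beta^2)*P*R = 9/112
Denominator = beta^2*P + R = 3/28 + 3/20 = 9/35
F_beta = 5/16

5/16


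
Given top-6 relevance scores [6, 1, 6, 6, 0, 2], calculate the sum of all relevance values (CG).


Cumulative Gain = sum of relevance scores
Position 1: rel=6, running sum=6
Position 2: rel=1, running sum=7
Position 3: rel=6, running sum=13
Position 4: rel=6, running sum=19
Position 5: rel=0, running sum=19
Position 6: rel=2, running sum=21
CG = 21

21


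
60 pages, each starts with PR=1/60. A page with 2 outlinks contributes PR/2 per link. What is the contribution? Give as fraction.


Initial PR = 1/60 = 1/60
Outlinks = 2
Contribution per link = PR / outlinks
= 1/60 / 2
= 1/120

1/120


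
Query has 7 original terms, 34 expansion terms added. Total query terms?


Original terms: 7
Expansion terms: 34
Total = 7 + 34 = 41

41


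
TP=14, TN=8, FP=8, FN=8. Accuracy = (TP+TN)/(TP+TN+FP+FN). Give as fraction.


Accuracy = (TP + TN) / (TP + TN + FP + FN)
TP + TN = 14 + 8 = 22
Total = 14 + 8 + 8 + 8 = 38
Accuracy = 22 / 38 = 11/19

11/19


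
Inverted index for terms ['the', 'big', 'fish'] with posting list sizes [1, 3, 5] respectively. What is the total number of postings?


Summing posting list sizes:
'the': 1 postings
'big': 3 postings
'fish': 5 postings
Total = 1 + 3 + 5 = 9

9


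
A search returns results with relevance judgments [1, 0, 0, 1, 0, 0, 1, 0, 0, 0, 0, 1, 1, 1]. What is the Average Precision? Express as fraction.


Computing P@k for each relevant position:
Position 1: relevant, P@1 = 1/1 = 1
Position 2: not relevant
Position 3: not relevant
Position 4: relevant, P@4 = 2/4 = 1/2
Position 5: not relevant
Position 6: not relevant
Position 7: relevant, P@7 = 3/7 = 3/7
Position 8: not relevant
Position 9: not relevant
Position 10: not relevant
Position 11: not relevant
Position 12: relevant, P@12 = 4/12 = 1/3
Position 13: relevant, P@13 = 5/13 = 5/13
Position 14: relevant, P@14 = 6/14 = 3/7
Sum of P@k = 1 + 1/2 + 3/7 + 1/3 + 5/13 + 3/7 = 1679/546
AP = 1679/546 / 6 = 1679/3276

1679/3276


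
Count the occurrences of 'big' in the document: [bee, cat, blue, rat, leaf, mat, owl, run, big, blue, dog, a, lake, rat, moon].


Document has 15 words
Scanning for 'big':
Found at positions: [8]
Count = 1

1


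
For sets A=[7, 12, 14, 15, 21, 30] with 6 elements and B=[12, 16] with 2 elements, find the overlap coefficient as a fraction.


A intersect B = [12]
|A intersect B| = 1
min(|A|, |B|) = min(6, 2) = 2
Overlap = 1 / 2 = 1/2

1/2


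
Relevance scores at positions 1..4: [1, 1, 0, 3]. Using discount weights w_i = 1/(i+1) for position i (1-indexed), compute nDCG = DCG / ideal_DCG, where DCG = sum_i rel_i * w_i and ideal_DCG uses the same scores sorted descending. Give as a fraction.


Position discount weights w_i = 1/(i+1) for i=1..4:
Weights = [1/2, 1/3, 1/4, 1/5]
Actual relevance: [1, 1, 0, 3]
DCG = 1/2 + 1/3 + 0/4 + 3/5 = 43/30
Ideal relevance (sorted desc): [3, 1, 1, 0]
Ideal DCG = 3/2 + 1/3 + 1/4 + 0/5 = 25/12
nDCG = DCG / ideal_DCG = 43/30 / 25/12 = 86/125

86/125


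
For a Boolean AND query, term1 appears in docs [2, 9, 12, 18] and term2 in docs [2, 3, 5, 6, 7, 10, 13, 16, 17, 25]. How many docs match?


Boolean AND: find intersection of posting lists
term1 docs: [2, 9, 12, 18]
term2 docs: [2, 3, 5, 6, 7, 10, 13, 16, 17, 25]
Intersection: [2]
|intersection| = 1

1


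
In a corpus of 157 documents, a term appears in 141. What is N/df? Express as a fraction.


IDF ratio = N / df
= 157 / 141
= 157/141

157/141


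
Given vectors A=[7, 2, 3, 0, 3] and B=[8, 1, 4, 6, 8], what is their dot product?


Dot product = sum of element-wise products
A[0]*B[0] = 7*8 = 56
A[1]*B[1] = 2*1 = 2
A[2]*B[2] = 3*4 = 12
A[3]*B[3] = 0*6 = 0
A[4]*B[4] = 3*8 = 24
Sum = 56 + 2 + 12 + 0 + 24 = 94

94


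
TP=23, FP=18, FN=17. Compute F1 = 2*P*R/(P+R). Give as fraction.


F1 = 2 * P * R / (P + R)
P = TP/(TP+FP) = 23/41 = 23/41
R = TP/(TP+FN) = 23/40 = 23/40
2 * P * R = 2 * 23/41 * 23/40 = 529/820
P + R = 23/41 + 23/40 = 1863/1640
F1 = 529/820 / 1863/1640 = 46/81

46/81


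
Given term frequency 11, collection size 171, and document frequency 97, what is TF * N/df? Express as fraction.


TF * (N/df)
= 11 * (171/97)
= 11 * 171/97
= 1881/97

1881/97


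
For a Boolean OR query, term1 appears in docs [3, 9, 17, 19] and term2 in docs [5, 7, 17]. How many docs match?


Boolean OR: find union of posting lists
term1 docs: [3, 9, 17, 19]
term2 docs: [5, 7, 17]
Union: [3, 5, 7, 9, 17, 19]
|union| = 6

6


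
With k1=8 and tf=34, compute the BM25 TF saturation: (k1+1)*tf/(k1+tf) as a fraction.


BM25 TF component = (k1+1)*tf / (k1+tf)
k1 = 8, tf = 34
Numerator = (8+1)*34 = 306
Denominator = 8 + 34 = 42
= 306/42 = 51/7

51/7


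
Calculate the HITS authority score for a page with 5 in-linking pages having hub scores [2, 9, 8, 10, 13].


Authority = sum of hub scores of in-linkers
In-link 1: hub score = 2
In-link 2: hub score = 9
In-link 3: hub score = 8
In-link 4: hub score = 10
In-link 5: hub score = 13
Authority = 2 + 9 + 8 + 10 + 13 = 42

42


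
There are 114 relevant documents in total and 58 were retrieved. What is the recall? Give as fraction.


Recall = retrieved_relevant / total_relevant
= 58 / 114
= 58 / (58 + 56)
= 29/57

29/57


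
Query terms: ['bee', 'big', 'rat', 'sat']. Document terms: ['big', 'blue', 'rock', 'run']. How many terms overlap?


Query terms: ['bee', 'big', 'rat', 'sat']
Document terms: ['big', 'blue', 'rock', 'run']
Common terms: ['big']
Overlap count = 1

1


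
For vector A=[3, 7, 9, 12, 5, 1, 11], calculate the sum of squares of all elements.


|A|^2 = sum of squared components
A[0]^2 = 3^2 = 9
A[1]^2 = 7^2 = 49
A[2]^2 = 9^2 = 81
A[3]^2 = 12^2 = 144
A[4]^2 = 5^2 = 25
A[5]^2 = 1^2 = 1
A[6]^2 = 11^2 = 121
Sum = 9 + 49 + 81 + 144 + 25 + 1 + 121 = 430

430


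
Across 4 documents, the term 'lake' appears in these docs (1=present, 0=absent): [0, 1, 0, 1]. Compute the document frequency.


Checking each document for 'lake':
Doc 1: absent
Doc 2: present
Doc 3: absent
Doc 4: present
df = sum of presences = 0 + 1 + 0 + 1 = 2

2


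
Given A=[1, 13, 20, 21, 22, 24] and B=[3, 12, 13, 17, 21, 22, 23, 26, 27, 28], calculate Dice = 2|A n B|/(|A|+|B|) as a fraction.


A intersect B = [13, 21, 22]
|A intersect B| = 3
|A| = 6, |B| = 10
Dice = 2*3 / (6+10)
= 6 / 16 = 3/8

3/8


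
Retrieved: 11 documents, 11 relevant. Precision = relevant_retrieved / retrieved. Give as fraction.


Precision = relevant_retrieved / total_retrieved
= 11 / 11
= 11 / (11 + 0)
= 1

1


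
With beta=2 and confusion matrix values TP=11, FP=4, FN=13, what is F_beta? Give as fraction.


P = TP/(TP+FP) = 11/15 = 11/15
R = TP/(TP+FN) = 11/24 = 11/24
beta^2 = 2^2 = 4
(1 + beta^2) = 5
Numerator = (1+beta^2)*P*R = 121/72
Denominator = beta^2*P + R = 44/15 + 11/24 = 407/120
F_beta = 55/111

55/111


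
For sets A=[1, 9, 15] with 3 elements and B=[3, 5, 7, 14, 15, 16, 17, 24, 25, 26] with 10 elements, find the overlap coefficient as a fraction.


A intersect B = [15]
|A intersect B| = 1
min(|A|, |B|) = min(3, 10) = 3
Overlap = 1 / 3 = 1/3

1/3


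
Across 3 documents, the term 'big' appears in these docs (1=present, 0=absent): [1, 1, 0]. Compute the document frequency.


Checking each document for 'big':
Doc 1: present
Doc 2: present
Doc 3: absent
df = sum of presences = 1 + 1 + 0 = 2

2


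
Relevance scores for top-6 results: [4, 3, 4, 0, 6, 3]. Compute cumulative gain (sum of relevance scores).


Cumulative Gain = sum of relevance scores
Position 1: rel=4, running sum=4
Position 2: rel=3, running sum=7
Position 3: rel=4, running sum=11
Position 4: rel=0, running sum=11
Position 5: rel=6, running sum=17
Position 6: rel=3, running sum=20
CG = 20

20


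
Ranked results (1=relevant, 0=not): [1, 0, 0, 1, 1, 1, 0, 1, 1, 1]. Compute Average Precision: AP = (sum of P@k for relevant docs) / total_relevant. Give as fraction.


Computing P@k for each relevant position:
Position 1: relevant, P@1 = 1/1 = 1
Position 2: not relevant
Position 3: not relevant
Position 4: relevant, P@4 = 2/4 = 1/2
Position 5: relevant, P@5 = 3/5 = 3/5
Position 6: relevant, P@6 = 4/6 = 2/3
Position 7: not relevant
Position 8: relevant, P@8 = 5/8 = 5/8
Position 9: relevant, P@9 = 6/9 = 2/3
Position 10: relevant, P@10 = 7/10 = 7/10
Sum of P@k = 1 + 1/2 + 3/5 + 2/3 + 5/8 + 2/3 + 7/10 = 571/120
AP = 571/120 / 7 = 571/840

571/840


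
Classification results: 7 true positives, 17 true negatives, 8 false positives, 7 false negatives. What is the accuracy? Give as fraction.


Accuracy = (TP + TN) / (TP + TN + FP + FN)
TP + TN = 7 + 17 = 24
Total = 7 + 17 + 8 + 7 = 39
Accuracy = 24 / 39 = 8/13

8/13


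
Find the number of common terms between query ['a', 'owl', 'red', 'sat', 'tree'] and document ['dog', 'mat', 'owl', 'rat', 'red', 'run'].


Query terms: ['a', 'owl', 'red', 'sat', 'tree']
Document terms: ['dog', 'mat', 'owl', 'rat', 'red', 'run']
Common terms: ['owl', 'red']
Overlap count = 2

2


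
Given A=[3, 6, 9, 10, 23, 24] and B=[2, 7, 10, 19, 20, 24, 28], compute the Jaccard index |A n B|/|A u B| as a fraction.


A intersect B = [10, 24]
|A intersect B| = 2
A union B = [2, 3, 6, 7, 9, 10, 19, 20, 23, 24, 28]
|A union B| = 11
Jaccard = 2/11 = 2/11

2/11


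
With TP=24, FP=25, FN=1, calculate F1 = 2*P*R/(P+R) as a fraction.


F1 = 2 * P * R / (P + R)
P = TP/(TP+FP) = 24/49 = 24/49
R = TP/(TP+FN) = 24/25 = 24/25
2 * P * R = 2 * 24/49 * 24/25 = 1152/1225
P + R = 24/49 + 24/25 = 1776/1225
F1 = 1152/1225 / 1776/1225 = 24/37

24/37


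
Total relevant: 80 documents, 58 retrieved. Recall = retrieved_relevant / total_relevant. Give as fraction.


Recall = retrieved_relevant / total_relevant
= 58 / 80
= 58 / (58 + 22)
= 29/40

29/40


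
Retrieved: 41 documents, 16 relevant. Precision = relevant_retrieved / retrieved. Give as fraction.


Precision = relevant_retrieved / total_retrieved
= 16 / 41
= 16 / (16 + 25)
= 16/41

16/41


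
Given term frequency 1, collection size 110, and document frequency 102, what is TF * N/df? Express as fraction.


TF * (N/df)
= 1 * (110/102)
= 1 * 55/51
= 55/51

55/51


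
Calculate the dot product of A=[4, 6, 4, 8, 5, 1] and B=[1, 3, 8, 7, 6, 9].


Dot product = sum of element-wise products
A[0]*B[0] = 4*1 = 4
A[1]*B[1] = 6*3 = 18
A[2]*B[2] = 4*8 = 32
A[3]*B[3] = 8*7 = 56
A[4]*B[4] = 5*6 = 30
A[5]*B[5] = 1*9 = 9
Sum = 4 + 18 + 32 + 56 + 30 + 9 = 149

149


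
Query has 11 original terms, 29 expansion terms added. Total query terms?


Original terms: 11
Expansion terms: 29
Total = 11 + 29 = 40

40


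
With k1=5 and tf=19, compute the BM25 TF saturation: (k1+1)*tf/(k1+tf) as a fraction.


BM25 TF component = (k1+1)*tf / (k1+tf)
k1 = 5, tf = 19
Numerator = (5+1)*19 = 114
Denominator = 5 + 19 = 24
= 114/24 = 19/4

19/4


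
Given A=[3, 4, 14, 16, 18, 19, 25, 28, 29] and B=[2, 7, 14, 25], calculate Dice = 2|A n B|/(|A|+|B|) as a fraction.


A intersect B = [14, 25]
|A intersect B| = 2
|A| = 9, |B| = 4
Dice = 2*2 / (9+4)
= 4 / 13 = 4/13

4/13


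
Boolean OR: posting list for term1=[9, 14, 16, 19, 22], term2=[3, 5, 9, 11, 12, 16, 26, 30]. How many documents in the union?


Boolean OR: find union of posting lists
term1 docs: [9, 14, 16, 19, 22]
term2 docs: [3, 5, 9, 11, 12, 16, 26, 30]
Union: [3, 5, 9, 11, 12, 14, 16, 19, 22, 26, 30]
|union| = 11

11


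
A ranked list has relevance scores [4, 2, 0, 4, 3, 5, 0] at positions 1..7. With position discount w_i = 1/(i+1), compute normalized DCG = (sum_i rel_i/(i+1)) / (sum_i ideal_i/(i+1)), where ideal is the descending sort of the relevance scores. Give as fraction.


Position discount weights w_i = 1/(i+1) for i=1..7:
Weights = [1/2, 1/3, 1/4, 1/5, 1/6, 1/7, 1/8]
Actual relevance: [4, 2, 0, 4, 3, 5, 0]
DCG = 4/2 + 2/3 + 0/4 + 4/5 + 3/6 + 5/7 + 0/8 = 983/210
Ideal relevance (sorted desc): [5, 4, 4, 3, 2, 0, 0]
Ideal DCG = 5/2 + 4/3 + 4/4 + 3/5 + 2/6 + 0/7 + 0/8 = 173/30
nDCG = DCG / ideal_DCG = 983/210 / 173/30 = 983/1211

983/1211


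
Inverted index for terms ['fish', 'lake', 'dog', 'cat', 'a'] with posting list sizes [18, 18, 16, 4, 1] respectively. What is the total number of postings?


Summing posting list sizes:
'fish': 18 postings
'lake': 18 postings
'dog': 16 postings
'cat': 4 postings
'a': 1 postings
Total = 18 + 18 + 16 + 4 + 1 = 57

57


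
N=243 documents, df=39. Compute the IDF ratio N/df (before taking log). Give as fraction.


IDF ratio = N / df
= 243 / 39
= 81/13

81/13


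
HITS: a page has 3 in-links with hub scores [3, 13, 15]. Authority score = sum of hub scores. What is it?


Authority = sum of hub scores of in-linkers
In-link 1: hub score = 3
In-link 2: hub score = 13
In-link 3: hub score = 15
Authority = 3 + 13 + 15 = 31

31


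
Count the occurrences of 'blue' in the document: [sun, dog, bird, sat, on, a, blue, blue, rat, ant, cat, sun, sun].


Document has 13 words
Scanning for 'blue':
Found at positions: [6, 7]
Count = 2

2


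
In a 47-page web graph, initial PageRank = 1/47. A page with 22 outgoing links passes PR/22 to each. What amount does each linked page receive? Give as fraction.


Initial PR = 1/47 = 1/47
Outlinks = 22
Contribution per link = PR / outlinks
= 1/47 / 22
= 1/1034

1/1034


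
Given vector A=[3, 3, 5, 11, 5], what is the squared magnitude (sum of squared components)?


|A|^2 = sum of squared components
A[0]^2 = 3^2 = 9
A[1]^2 = 3^2 = 9
A[2]^2 = 5^2 = 25
A[3]^2 = 11^2 = 121
A[4]^2 = 5^2 = 25
Sum = 9 + 9 + 25 + 121 + 25 = 189

189


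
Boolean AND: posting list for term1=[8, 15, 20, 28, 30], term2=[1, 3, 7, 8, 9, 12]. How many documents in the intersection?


Boolean AND: find intersection of posting lists
term1 docs: [8, 15, 20, 28, 30]
term2 docs: [1, 3, 7, 8, 9, 12]
Intersection: [8]
|intersection| = 1

1


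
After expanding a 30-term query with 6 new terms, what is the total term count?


Original terms: 30
Expansion terms: 6
Total = 30 + 6 = 36

36


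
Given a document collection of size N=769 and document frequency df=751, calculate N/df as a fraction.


IDF ratio = N / df
= 769 / 751
= 769/751

769/751


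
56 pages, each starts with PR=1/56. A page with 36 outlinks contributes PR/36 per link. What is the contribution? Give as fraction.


Initial PR = 1/56 = 1/56
Outlinks = 36
Contribution per link = PR / outlinks
= 1/56 / 36
= 1/2016

1/2016


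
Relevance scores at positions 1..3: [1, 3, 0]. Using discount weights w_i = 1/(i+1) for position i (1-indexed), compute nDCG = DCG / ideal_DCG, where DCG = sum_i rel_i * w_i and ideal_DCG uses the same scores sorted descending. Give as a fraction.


Position discount weights w_i = 1/(i+1) for i=1..3:
Weights = [1/2, 1/3, 1/4]
Actual relevance: [1, 3, 0]
DCG = 1/2 + 3/3 + 0/4 = 3/2
Ideal relevance (sorted desc): [3, 1, 0]
Ideal DCG = 3/2 + 1/3 + 0/4 = 11/6
nDCG = DCG / ideal_DCG = 3/2 / 11/6 = 9/11

9/11


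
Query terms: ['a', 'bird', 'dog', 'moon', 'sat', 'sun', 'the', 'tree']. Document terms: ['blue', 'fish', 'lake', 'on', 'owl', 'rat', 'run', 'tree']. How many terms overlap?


Query terms: ['a', 'bird', 'dog', 'moon', 'sat', 'sun', 'the', 'tree']
Document terms: ['blue', 'fish', 'lake', 'on', 'owl', 'rat', 'run', 'tree']
Common terms: ['tree']
Overlap count = 1

1


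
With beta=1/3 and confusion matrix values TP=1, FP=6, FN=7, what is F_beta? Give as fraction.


P = TP/(TP+FP) = 1/7 = 1/7
R = TP/(TP+FN) = 1/8 = 1/8
beta^2 = 1/3^2 = 1/9
(1 + beta^2) = 10/9
Numerator = (1+beta^2)*P*R = 5/252
Denominator = beta^2*P + R = 1/63 + 1/8 = 71/504
F_beta = 10/71

10/71


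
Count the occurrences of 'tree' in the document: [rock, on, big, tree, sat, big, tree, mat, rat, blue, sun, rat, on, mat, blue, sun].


Document has 16 words
Scanning for 'tree':
Found at positions: [3, 6]
Count = 2

2


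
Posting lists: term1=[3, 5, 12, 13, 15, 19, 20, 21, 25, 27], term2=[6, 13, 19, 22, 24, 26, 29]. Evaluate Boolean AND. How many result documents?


Boolean AND: find intersection of posting lists
term1 docs: [3, 5, 12, 13, 15, 19, 20, 21, 25, 27]
term2 docs: [6, 13, 19, 22, 24, 26, 29]
Intersection: [13, 19]
|intersection| = 2

2


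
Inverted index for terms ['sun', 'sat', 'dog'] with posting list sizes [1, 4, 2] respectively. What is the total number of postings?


Summing posting list sizes:
'sun': 1 postings
'sat': 4 postings
'dog': 2 postings
Total = 1 + 4 + 2 = 7

7


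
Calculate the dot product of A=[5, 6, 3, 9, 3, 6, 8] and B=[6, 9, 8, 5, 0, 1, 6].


Dot product = sum of element-wise products
A[0]*B[0] = 5*6 = 30
A[1]*B[1] = 6*9 = 54
A[2]*B[2] = 3*8 = 24
A[3]*B[3] = 9*5 = 45
A[4]*B[4] = 3*0 = 0
A[5]*B[5] = 6*1 = 6
A[6]*B[6] = 8*6 = 48
Sum = 30 + 54 + 24 + 45 + 0 + 6 + 48 = 207

207


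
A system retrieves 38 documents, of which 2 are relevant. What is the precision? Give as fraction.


Precision = relevant_retrieved / total_retrieved
= 2 / 38
= 2 / (2 + 36)
= 1/19

1/19


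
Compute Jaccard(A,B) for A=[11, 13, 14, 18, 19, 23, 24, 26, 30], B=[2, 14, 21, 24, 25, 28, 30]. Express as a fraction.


A intersect B = [14, 24, 30]
|A intersect B| = 3
A union B = [2, 11, 13, 14, 18, 19, 21, 23, 24, 25, 26, 28, 30]
|A union B| = 13
Jaccard = 3/13 = 3/13

3/13


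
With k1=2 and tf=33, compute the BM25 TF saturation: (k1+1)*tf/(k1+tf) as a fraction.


BM25 TF component = (k1+1)*tf / (k1+tf)
k1 = 2, tf = 33
Numerator = (2+1)*33 = 99
Denominator = 2 + 33 = 35
= 99/35 = 99/35

99/35


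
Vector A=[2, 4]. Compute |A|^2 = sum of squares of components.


|A|^2 = sum of squared components
A[0]^2 = 2^2 = 4
A[1]^2 = 4^2 = 16
Sum = 4 + 16 = 20

20


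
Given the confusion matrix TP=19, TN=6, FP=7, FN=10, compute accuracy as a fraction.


Accuracy = (TP + TN) / (TP + TN + FP + FN)
TP + TN = 19 + 6 = 25
Total = 19 + 6 + 7 + 10 = 42
Accuracy = 25 / 42 = 25/42

25/42


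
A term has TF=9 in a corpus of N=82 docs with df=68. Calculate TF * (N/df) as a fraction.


TF * (N/df)
= 9 * (82/68)
= 9 * 41/34
= 369/34

369/34


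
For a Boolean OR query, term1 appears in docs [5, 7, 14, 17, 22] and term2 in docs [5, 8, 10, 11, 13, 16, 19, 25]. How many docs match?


Boolean OR: find union of posting lists
term1 docs: [5, 7, 14, 17, 22]
term2 docs: [5, 8, 10, 11, 13, 16, 19, 25]
Union: [5, 7, 8, 10, 11, 13, 14, 16, 17, 19, 22, 25]
|union| = 12

12


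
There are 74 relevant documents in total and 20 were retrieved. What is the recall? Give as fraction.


Recall = retrieved_relevant / total_relevant
= 20 / 74
= 20 / (20 + 54)
= 10/37

10/37


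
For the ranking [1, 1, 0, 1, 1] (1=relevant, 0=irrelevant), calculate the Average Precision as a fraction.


Computing P@k for each relevant position:
Position 1: relevant, P@1 = 1/1 = 1
Position 2: relevant, P@2 = 2/2 = 1
Position 3: not relevant
Position 4: relevant, P@4 = 3/4 = 3/4
Position 5: relevant, P@5 = 4/5 = 4/5
Sum of P@k = 1 + 1 + 3/4 + 4/5 = 71/20
AP = 71/20 / 4 = 71/80

71/80


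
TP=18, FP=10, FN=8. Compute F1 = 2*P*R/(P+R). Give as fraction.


F1 = 2 * P * R / (P + R)
P = TP/(TP+FP) = 18/28 = 9/14
R = TP/(TP+FN) = 18/26 = 9/13
2 * P * R = 2 * 9/14 * 9/13 = 81/91
P + R = 9/14 + 9/13 = 243/182
F1 = 81/91 / 243/182 = 2/3

2/3


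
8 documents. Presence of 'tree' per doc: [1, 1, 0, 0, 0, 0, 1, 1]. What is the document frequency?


Checking each document for 'tree':
Doc 1: present
Doc 2: present
Doc 3: absent
Doc 4: absent
Doc 5: absent
Doc 6: absent
Doc 7: present
Doc 8: present
df = sum of presences = 1 + 1 + 0 + 0 + 0 + 0 + 1 + 1 = 4

4


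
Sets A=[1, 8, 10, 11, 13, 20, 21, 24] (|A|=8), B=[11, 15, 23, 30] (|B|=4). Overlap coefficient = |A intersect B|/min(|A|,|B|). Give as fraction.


A intersect B = [11]
|A intersect B| = 1
min(|A|, |B|) = min(8, 4) = 4
Overlap = 1 / 4 = 1/4

1/4


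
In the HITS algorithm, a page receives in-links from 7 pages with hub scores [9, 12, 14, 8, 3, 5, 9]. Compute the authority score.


Authority = sum of hub scores of in-linkers
In-link 1: hub score = 9
In-link 2: hub score = 12
In-link 3: hub score = 14
In-link 4: hub score = 8
In-link 5: hub score = 3
In-link 6: hub score = 5
In-link 7: hub score = 9
Authority = 9 + 12 + 14 + 8 + 3 + 5 + 9 = 60

60


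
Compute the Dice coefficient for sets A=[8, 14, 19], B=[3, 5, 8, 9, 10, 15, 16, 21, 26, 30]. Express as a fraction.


A intersect B = [8]
|A intersect B| = 1
|A| = 3, |B| = 10
Dice = 2*1 / (3+10)
= 2 / 13 = 2/13

2/13


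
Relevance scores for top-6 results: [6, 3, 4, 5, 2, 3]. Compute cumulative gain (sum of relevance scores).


Cumulative Gain = sum of relevance scores
Position 1: rel=6, running sum=6
Position 2: rel=3, running sum=9
Position 3: rel=4, running sum=13
Position 4: rel=5, running sum=18
Position 5: rel=2, running sum=20
Position 6: rel=3, running sum=23
CG = 23

23


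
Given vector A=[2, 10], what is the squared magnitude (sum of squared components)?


|A|^2 = sum of squared components
A[0]^2 = 2^2 = 4
A[1]^2 = 10^2 = 100
Sum = 4 + 100 = 104

104


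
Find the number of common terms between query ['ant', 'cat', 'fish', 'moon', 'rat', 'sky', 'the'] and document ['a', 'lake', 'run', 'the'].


Query terms: ['ant', 'cat', 'fish', 'moon', 'rat', 'sky', 'the']
Document terms: ['a', 'lake', 'run', 'the']
Common terms: ['the']
Overlap count = 1

1


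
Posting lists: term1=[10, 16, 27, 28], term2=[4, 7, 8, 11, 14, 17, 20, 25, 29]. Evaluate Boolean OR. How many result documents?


Boolean OR: find union of posting lists
term1 docs: [10, 16, 27, 28]
term2 docs: [4, 7, 8, 11, 14, 17, 20, 25, 29]
Union: [4, 7, 8, 10, 11, 14, 16, 17, 20, 25, 27, 28, 29]
|union| = 13

13


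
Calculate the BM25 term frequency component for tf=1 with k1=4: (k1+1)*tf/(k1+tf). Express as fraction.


BM25 TF component = (k1+1)*tf / (k1+tf)
k1 = 4, tf = 1
Numerator = (4+1)*1 = 5
Denominator = 4 + 1 = 5
= 5/5 = 1

1


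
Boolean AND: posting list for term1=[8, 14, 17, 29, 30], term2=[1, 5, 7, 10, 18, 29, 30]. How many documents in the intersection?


Boolean AND: find intersection of posting lists
term1 docs: [8, 14, 17, 29, 30]
term2 docs: [1, 5, 7, 10, 18, 29, 30]
Intersection: [29, 30]
|intersection| = 2

2


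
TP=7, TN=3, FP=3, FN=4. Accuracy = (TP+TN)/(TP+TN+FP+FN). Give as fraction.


Accuracy = (TP + TN) / (TP + TN + FP + FN)
TP + TN = 7 + 3 = 10
Total = 7 + 3 + 3 + 4 = 17
Accuracy = 10 / 17 = 10/17

10/17


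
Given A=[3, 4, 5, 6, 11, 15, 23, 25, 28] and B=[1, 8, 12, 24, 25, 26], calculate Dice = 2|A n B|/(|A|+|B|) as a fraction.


A intersect B = [25]
|A intersect B| = 1
|A| = 9, |B| = 6
Dice = 2*1 / (9+6)
= 2 / 15 = 2/15

2/15


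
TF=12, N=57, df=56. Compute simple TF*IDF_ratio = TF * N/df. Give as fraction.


TF * (N/df)
= 12 * (57/56)
= 12 * 57/56
= 171/14

171/14


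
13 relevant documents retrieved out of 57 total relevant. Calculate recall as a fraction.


Recall = retrieved_relevant / total_relevant
= 13 / 57
= 13 / (13 + 44)
= 13/57

13/57


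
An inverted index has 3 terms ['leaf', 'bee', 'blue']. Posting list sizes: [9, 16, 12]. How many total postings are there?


Summing posting list sizes:
'leaf': 9 postings
'bee': 16 postings
'blue': 12 postings
Total = 9 + 16 + 12 = 37

37


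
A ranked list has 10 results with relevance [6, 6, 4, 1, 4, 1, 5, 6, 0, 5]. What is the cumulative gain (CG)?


Cumulative Gain = sum of relevance scores
Position 1: rel=6, running sum=6
Position 2: rel=6, running sum=12
Position 3: rel=4, running sum=16
Position 4: rel=1, running sum=17
Position 5: rel=4, running sum=21
Position 6: rel=1, running sum=22
Position 7: rel=5, running sum=27
Position 8: rel=6, running sum=33
Position 9: rel=0, running sum=33
Position 10: rel=5, running sum=38
CG = 38

38


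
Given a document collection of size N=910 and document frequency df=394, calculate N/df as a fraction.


IDF ratio = N / df
= 910 / 394
= 455/197

455/197


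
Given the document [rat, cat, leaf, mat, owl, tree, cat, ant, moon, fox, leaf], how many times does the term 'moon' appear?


Document has 11 words
Scanning for 'moon':
Found at positions: [8]
Count = 1

1


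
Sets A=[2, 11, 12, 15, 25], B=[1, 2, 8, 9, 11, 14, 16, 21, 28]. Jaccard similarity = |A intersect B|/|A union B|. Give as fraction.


A intersect B = [2, 11]
|A intersect B| = 2
A union B = [1, 2, 8, 9, 11, 12, 14, 15, 16, 21, 25, 28]
|A union B| = 12
Jaccard = 2/12 = 1/6

1/6


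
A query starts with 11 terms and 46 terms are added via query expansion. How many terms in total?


Original terms: 11
Expansion terms: 46
Total = 11 + 46 = 57

57


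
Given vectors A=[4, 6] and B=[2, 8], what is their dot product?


Dot product = sum of element-wise products
A[0]*B[0] = 4*2 = 8
A[1]*B[1] = 6*8 = 48
Sum = 8 + 48 = 56

56


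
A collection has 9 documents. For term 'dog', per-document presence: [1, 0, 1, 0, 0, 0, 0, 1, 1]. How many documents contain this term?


Checking each document for 'dog':
Doc 1: present
Doc 2: absent
Doc 3: present
Doc 4: absent
Doc 5: absent
Doc 6: absent
Doc 7: absent
Doc 8: present
Doc 9: present
df = sum of presences = 1 + 0 + 1 + 0 + 0 + 0 + 0 + 1 + 1 = 4

4


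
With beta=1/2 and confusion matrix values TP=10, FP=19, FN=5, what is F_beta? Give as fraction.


P = TP/(TP+FP) = 10/29 = 10/29
R = TP/(TP+FN) = 10/15 = 2/3
beta^2 = 1/2^2 = 1/4
(1 + beta^2) = 5/4
Numerator = (1+beta^2)*P*R = 25/87
Denominator = beta^2*P + R = 5/58 + 2/3 = 131/174
F_beta = 50/131

50/131
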